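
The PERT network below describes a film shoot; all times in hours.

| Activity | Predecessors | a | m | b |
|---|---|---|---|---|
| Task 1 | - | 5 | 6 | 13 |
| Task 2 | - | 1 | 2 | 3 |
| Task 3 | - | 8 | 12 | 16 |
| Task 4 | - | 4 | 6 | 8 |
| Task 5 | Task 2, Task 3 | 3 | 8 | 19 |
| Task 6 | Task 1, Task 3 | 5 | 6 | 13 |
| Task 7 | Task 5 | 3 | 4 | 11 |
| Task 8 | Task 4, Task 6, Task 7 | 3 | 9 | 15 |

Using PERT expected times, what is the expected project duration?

35 hours

te_Task 1 = (5 + 4·6 + 13)/6 = 42/6 = 7
te_Task 2 = (1 + 4·2 + 3)/6 = 12/6 = 2
te_Task 3 = (8 + 4·12 + 16)/6 = 72/6 = 12
te_Task 4 = (4 + 4·6 + 8)/6 = 36/6 = 6
te_Task 5 = (3 + 4·8 + 19)/6 = 54/6 = 9
te_Task 6 = (5 + 4·6 + 13)/6 = 42/6 = 7
te_Task 7 = (3 + 4·4 + 11)/6 = 30/6 = 5
te_Task 8 = (3 + 4·9 + 15)/6 = 54/6 = 9

Forward pass:
ES_Task 1 = 0; EF_Task 1 = 7
ES_Task 2 = 0; EF_Task 2 = 2
ES_Task 3 = 0; EF_Task 3 = 12
ES_Task 4 = 0; EF_Task 4 = 6
ES_Task 5 = max(EF_Task 2=2, EF_Task 3=12) = 12; EF_Task 5 = 12+9 = 21
ES_Task 6 = max(EF_Task 1=7, EF_Task 3=12) = 12; EF_Task 6 = 12+7 = 19
ES_Task 7 = 21; EF_Task 7 = 21+5 = 26
ES_Task 8 = max(EF_Task 4=6, EF_Task 6=19, EF_Task 7=26) = 26; EF_Task 8 = 26+9 = 35
Expected project duration μ = 35 hours. Critical path: Task 3 → Task 5 → Task 7 → Task 8.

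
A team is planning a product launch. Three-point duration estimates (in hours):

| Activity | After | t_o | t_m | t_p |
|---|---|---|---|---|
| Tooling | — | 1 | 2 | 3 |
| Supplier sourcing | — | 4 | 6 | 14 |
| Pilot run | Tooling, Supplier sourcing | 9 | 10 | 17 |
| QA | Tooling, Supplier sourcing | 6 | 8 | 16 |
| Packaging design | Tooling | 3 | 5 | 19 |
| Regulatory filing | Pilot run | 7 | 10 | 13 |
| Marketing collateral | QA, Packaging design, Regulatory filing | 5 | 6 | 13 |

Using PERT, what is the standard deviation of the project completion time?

2.71 hours

te_Tooling = (1 + 4·2 + 3)/6 = 12/6 = 2; σ²_Tooling = ((3−1)/6)² = 0.111
te_Supplier sourcing = (4 + 4·6 + 14)/6 = 42/6 = 7; σ²_Supplier sourcing = ((14−4)/6)² = 2.778
te_Pilot run = (9 + 4·10 + 17)/6 = 66/6 = 11; σ²_Pilot run = ((17−9)/6)² = 1.778
te_QA = (6 + 4·8 + 16)/6 = 54/6 = 9; σ²_QA = ((16−6)/6)² = 2.778
te_Packaging design = (3 + 4·5 + 19)/6 = 42/6 = 7; σ²_Packaging design = ((19−3)/6)² = 7.111
te_Regulatory filing = (7 + 4·10 + 13)/6 = 60/6 = 10; σ²_Regulatory filing = ((13−7)/6)² = 1.000
te_Marketing collateral = (5 + 4·6 + 13)/6 = 42/6 = 7; σ²_Marketing collateral = ((13−5)/6)² = 1.778

Forward pass:
ES_Tooling = 0; EF_Tooling = 2
ES_Supplier sourcing = 0; EF_Supplier sourcing = 7
ES_Pilot run = max(EF_Tooling=2, EF_Supplier sourcing=7) = 7; EF_Pilot run = 7+11 = 18
ES_QA = max(EF_Tooling=2, EF_Supplier sourcing=7) = 7; EF_QA = 7+9 = 16
ES_Packaging design = 2; EF_Packaging design = 2+7 = 9
ES_Regulatory filing = 18; EF_Regulatory filing = 18+10 = 28
ES_Marketing collateral = max(EF_QA=16, EF_Packaging design=9, EF_Regulatory filing=28) = 28; EF_Marketing collateral = 28+7 = 35
Expected project duration μ = 35 hours. Critical path: Supplier sourcing → Pilot run → Regulatory filing → Marketing collateral.

Variance along critical path = 2.778 + 1.778 + 1.000 + 1.778 = 7.333
σ = √7.333 = 2.708 hours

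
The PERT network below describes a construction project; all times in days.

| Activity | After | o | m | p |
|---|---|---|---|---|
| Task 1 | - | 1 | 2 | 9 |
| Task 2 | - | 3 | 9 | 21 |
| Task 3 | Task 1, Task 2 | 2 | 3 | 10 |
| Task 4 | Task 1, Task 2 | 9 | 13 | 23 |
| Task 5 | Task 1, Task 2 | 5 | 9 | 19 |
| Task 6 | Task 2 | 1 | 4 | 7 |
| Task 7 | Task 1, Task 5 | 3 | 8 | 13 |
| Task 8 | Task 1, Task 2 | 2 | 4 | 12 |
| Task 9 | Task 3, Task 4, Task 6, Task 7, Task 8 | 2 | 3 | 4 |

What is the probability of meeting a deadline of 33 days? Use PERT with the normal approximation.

te_Task 1 = (1 + 4·2 + 9)/6 = 18/6 = 3; σ²_Task 1 = ((9−1)/6)² = 1.778
te_Task 2 = (3 + 4·9 + 21)/6 = 60/6 = 10; σ²_Task 2 = ((21−3)/6)² = 9.000
te_Task 3 = (2 + 4·3 + 10)/6 = 24/6 = 4; σ²_Task 3 = ((10−2)/6)² = 1.778
te_Task 4 = (9 + 4·13 + 23)/6 = 84/6 = 14; σ²_Task 4 = ((23−9)/6)² = 5.444
te_Task 5 = (5 + 4·9 + 19)/6 = 60/6 = 10; σ²_Task 5 = ((19−5)/6)² = 5.444
te_Task 6 = (1 + 4·4 + 7)/6 = 24/6 = 4; σ²_Task 6 = ((7−1)/6)² = 1.000
te_Task 7 = (3 + 4·8 + 13)/6 = 48/6 = 8; σ²_Task 7 = ((13−3)/6)² = 2.778
te_Task 8 = (2 + 4·4 + 12)/6 = 30/6 = 5; σ²_Task 8 = ((12−2)/6)² = 2.778
te_Task 9 = (2 + 4·3 + 4)/6 = 18/6 = 3; σ²_Task 9 = ((4−2)/6)² = 0.111

Forward pass:
ES_Task 1 = 0; EF_Task 1 = 3
ES_Task 2 = 0; EF_Task 2 = 10
ES_Task 3 = max(EF_Task 1=3, EF_Task 2=10) = 10; EF_Task 3 = 10+4 = 14
ES_Task 4 = max(EF_Task 1=3, EF_Task 2=10) = 10; EF_Task 4 = 10+14 = 24
ES_Task 5 = max(EF_Task 1=3, EF_Task 2=10) = 10; EF_Task 5 = 10+10 = 20
ES_Task 6 = 10; EF_Task 6 = 10+4 = 14
ES_Task 7 = max(EF_Task 1=3, EF_Task 5=20) = 20; EF_Task 7 = 20+8 = 28
ES_Task 8 = max(EF_Task 1=3, EF_Task 2=10) = 10; EF_Task 8 = 10+5 = 15
ES_Task 9 = max(EF_Task 3=14, EF_Task 4=24, EF_Task 6=14, EF_Task 7=28, EF_Task 8=15) = 28; EF_Task 9 = 28+3 = 31
Expected project duration μ = 31 days. Critical path: Task 2 → Task 5 → Task 7 → Task 9.

Variance along critical path = 9.000 + 5.444 + 2.778 + 0.111 = 17.333; σ = √17.333 = 4.163 days.
Z = (33 − 31) / 4.163 = 0.480
P(T ≤ 33) = Φ(0.480) ≈ 0.685

0.685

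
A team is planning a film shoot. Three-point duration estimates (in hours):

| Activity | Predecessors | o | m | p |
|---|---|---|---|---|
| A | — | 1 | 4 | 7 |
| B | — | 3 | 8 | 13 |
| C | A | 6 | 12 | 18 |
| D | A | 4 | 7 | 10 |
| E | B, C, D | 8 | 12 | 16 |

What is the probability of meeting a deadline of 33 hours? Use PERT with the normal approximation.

te_A = (1 + 4·4 + 7)/6 = 24/6 = 4; σ²_A = ((7−1)/6)² = 1.000
te_B = (3 + 4·8 + 13)/6 = 48/6 = 8; σ²_B = ((13−3)/6)² = 2.778
te_C = (6 + 4·12 + 18)/6 = 72/6 = 12; σ²_C = ((18−6)/6)² = 4.000
te_D = (4 + 4·7 + 10)/6 = 42/6 = 7; σ²_D = ((10−4)/6)² = 1.000
te_E = (8 + 4·12 + 16)/6 = 72/6 = 12; σ²_E = ((16−8)/6)² = 1.778

Forward pass:
ES_A = 0; EF_A = 4
ES_B = 0; EF_B = 8
ES_C = 4; EF_C = 4+12 = 16
ES_D = 4; EF_D = 4+7 = 11
ES_E = max(EF_B=8, EF_C=16, EF_D=11) = 16; EF_E = 16+12 = 28
Expected project duration μ = 28 hours. Critical path: A → C → E.

Variance along critical path = 1.000 + 4.000 + 1.778 = 6.778; σ = √6.778 = 2.603 hours.
Z = (33 − 28) / 2.603 = 1.921
P(T ≤ 33) = Φ(1.921) ≈ 0.973

0.973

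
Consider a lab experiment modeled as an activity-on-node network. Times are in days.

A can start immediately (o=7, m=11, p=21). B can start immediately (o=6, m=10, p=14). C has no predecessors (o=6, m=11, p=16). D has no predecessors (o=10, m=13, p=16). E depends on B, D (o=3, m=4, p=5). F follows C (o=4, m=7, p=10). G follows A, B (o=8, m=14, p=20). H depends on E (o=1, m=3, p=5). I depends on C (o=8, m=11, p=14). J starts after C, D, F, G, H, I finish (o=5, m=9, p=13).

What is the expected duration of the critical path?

35 days

te_A = (7 + 4·11 + 21)/6 = 72/6 = 12
te_B = (6 + 4·10 + 14)/6 = 60/6 = 10
te_C = (6 + 4·11 + 16)/6 = 66/6 = 11
te_D = (10 + 4·13 + 16)/6 = 78/6 = 13
te_E = (3 + 4·4 + 5)/6 = 24/6 = 4
te_F = (4 + 4·7 + 10)/6 = 42/6 = 7
te_G = (8 + 4·14 + 20)/6 = 84/6 = 14
te_H = (1 + 4·3 + 5)/6 = 18/6 = 3
te_I = (8 + 4·11 + 14)/6 = 66/6 = 11
te_J = (5 + 4·9 + 13)/6 = 54/6 = 9

Forward pass:
ES_A = 0; EF_A = 12
ES_B = 0; EF_B = 10
ES_C = 0; EF_C = 11
ES_D = 0; EF_D = 13
ES_E = max(EF_B=10, EF_D=13) = 13; EF_E = 13+4 = 17
ES_F = 11; EF_F = 11+7 = 18
ES_G = max(EF_A=12, EF_B=10) = 12; EF_G = 12+14 = 26
ES_H = 17; EF_H = 17+3 = 20
ES_I = 11; EF_I = 11+11 = 22
ES_J = max(EF_C=11, EF_D=13, EF_F=18, EF_G=26, EF_H=20, EF_I=22) = 26; EF_J = 26+9 = 35
Expected project duration μ = 35 days. Critical path: A → G → J.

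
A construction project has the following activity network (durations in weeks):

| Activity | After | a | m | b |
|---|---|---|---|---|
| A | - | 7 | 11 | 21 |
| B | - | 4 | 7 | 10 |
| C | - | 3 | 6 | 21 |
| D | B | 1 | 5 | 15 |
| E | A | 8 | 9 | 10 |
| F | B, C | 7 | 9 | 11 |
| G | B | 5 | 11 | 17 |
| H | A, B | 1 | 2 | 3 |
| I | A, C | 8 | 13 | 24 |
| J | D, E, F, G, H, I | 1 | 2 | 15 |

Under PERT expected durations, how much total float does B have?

te_A = (7 + 4·11 + 21)/6 = 72/6 = 12
te_B = (4 + 4·7 + 10)/6 = 42/6 = 7
te_C = (3 + 4·6 + 21)/6 = 48/6 = 8
te_D = (1 + 4·5 + 15)/6 = 36/6 = 6
te_E = (8 + 4·9 + 10)/6 = 54/6 = 9
te_F = (7 + 4·9 + 11)/6 = 54/6 = 9
te_G = (5 + 4·11 + 17)/6 = 66/6 = 11
te_H = (1 + 4·2 + 3)/6 = 12/6 = 2
te_I = (8 + 4·13 + 24)/6 = 84/6 = 14
te_J = (1 + 4·2 + 15)/6 = 24/6 = 4

Forward pass:
ES_A = 0; EF_A = 12
ES_B = 0; EF_B = 7
ES_C = 0; EF_C = 8
ES_D = 7; EF_D = 7+6 = 13
ES_E = 12; EF_E = 12+9 = 21
ES_F = max(EF_B=7, EF_C=8) = 8; EF_F = 8+9 = 17
ES_G = 7; EF_G = 7+11 = 18
ES_H = max(EF_A=12, EF_B=7) = 12; EF_H = 12+2 = 14
ES_I = max(EF_A=12, EF_C=8) = 12; EF_I = 12+14 = 26
ES_J = max(EF_D=13, EF_E=21, EF_F=17, EF_G=18, EF_H=14, EF_I=26) = 26; EF_J = 26+4 = 30
Expected project duration μ = 30 weeks. Critical path: A → I → J.

Backward pass:
LF_J = 30; LS_J = 30−4 = 26
LF_I = LS_J = 26; LS_I = 26−14 = 12
LF_H = LS_J = 26; LS_H = 26−2 = 24
LF_G = LS_J = 26; LS_G = 26−11 = 15
LF_F = LS_J = 26; LS_F = 26−9 = 17
LF_E = LS_J = 26; LS_E = 26−9 = 17
LF_D = LS_J = 26; LS_D = 26−6 = 20
LF_C = min(LS_F=17, LS_I=12) = 12; LS_C = 12−8 = 4
LF_B = min(LS_D=20, LS_F=17, LS_G=15, LS_H=24) = 15; LS_B = 15−7 = 8
LF_A = min(LS_E=17, LS_H=24, LS_I=12) = 12; LS_A = 12−12 = 0
Slack_B = LS_B − ES_B = 8 − 0 = 8

8 weeks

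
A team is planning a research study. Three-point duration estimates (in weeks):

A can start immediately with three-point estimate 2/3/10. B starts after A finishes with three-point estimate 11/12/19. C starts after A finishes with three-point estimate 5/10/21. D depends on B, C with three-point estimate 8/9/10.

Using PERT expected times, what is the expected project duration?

26 weeks

te_A = (2 + 4·3 + 10)/6 = 24/6 = 4
te_B = (11 + 4·12 + 19)/6 = 78/6 = 13
te_C = (5 + 4·10 + 21)/6 = 66/6 = 11
te_D = (8 + 4·9 + 10)/6 = 54/6 = 9

Forward pass:
ES_A = 0; EF_A = 4
ES_B = 4; EF_B = 4+13 = 17
ES_C = 4; EF_C = 4+11 = 15
ES_D = max(EF_B=17, EF_C=15) = 17; EF_D = 17+9 = 26
Expected project duration μ = 26 weeks. Critical path: A → B → D.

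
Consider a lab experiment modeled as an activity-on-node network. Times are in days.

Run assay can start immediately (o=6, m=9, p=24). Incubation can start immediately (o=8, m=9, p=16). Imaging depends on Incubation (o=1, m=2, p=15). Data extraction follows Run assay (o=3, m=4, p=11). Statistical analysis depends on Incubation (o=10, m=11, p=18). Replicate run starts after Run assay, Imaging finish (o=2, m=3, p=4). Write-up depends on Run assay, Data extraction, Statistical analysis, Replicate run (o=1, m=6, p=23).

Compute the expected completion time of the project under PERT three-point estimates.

te_Run assay = (6 + 4·9 + 24)/6 = 66/6 = 11
te_Incubation = (8 + 4·9 + 16)/6 = 60/6 = 10
te_Imaging = (1 + 4·2 + 15)/6 = 24/6 = 4
te_Data extraction = (3 + 4·4 + 11)/6 = 30/6 = 5
te_Statistical analysis = (10 + 4·11 + 18)/6 = 72/6 = 12
te_Replicate run = (2 + 4·3 + 4)/6 = 18/6 = 3
te_Write-up = (1 + 4·6 + 23)/6 = 48/6 = 8

Forward pass:
ES_Run assay = 0; EF_Run assay = 11
ES_Incubation = 0; EF_Incubation = 10
ES_Imaging = 10; EF_Imaging = 10+4 = 14
ES_Data extraction = 11; EF_Data extraction = 11+5 = 16
ES_Statistical analysis = 10; EF_Statistical analysis = 10+12 = 22
ES_Replicate run = max(EF_Run assay=11, EF_Imaging=14) = 14; EF_Replicate run = 14+3 = 17
ES_Write-up = max(EF_Run assay=11, EF_Data extraction=16, EF_Statistical analysis=22, EF_Replicate run=17) = 22; EF_Write-up = 22+8 = 30
Expected project duration μ = 30 days. Critical path: Incubation → Statistical analysis → Write-up.

30 days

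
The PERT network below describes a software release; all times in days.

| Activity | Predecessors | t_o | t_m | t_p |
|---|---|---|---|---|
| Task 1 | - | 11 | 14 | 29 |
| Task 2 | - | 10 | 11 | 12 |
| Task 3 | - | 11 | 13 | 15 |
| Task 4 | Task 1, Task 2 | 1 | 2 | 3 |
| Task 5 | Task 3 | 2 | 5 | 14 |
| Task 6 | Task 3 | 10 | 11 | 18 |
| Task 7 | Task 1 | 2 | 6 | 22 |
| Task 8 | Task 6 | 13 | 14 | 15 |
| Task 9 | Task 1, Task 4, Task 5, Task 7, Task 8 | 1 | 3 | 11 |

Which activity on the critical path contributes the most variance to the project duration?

te_Task 1 = (11 + 4·14 + 29)/6 = 96/6 = 16; σ²_Task 1 = ((29−11)/6)² = 9.000
te_Task 2 = (10 + 4·11 + 12)/6 = 66/6 = 11; σ²_Task 2 = ((12−10)/6)² = 0.111
te_Task 3 = (11 + 4·13 + 15)/6 = 78/6 = 13; σ²_Task 3 = ((15−11)/6)² = 0.444
te_Task 4 = (1 + 4·2 + 3)/6 = 12/6 = 2; σ²_Task 4 = ((3−1)/6)² = 0.111
te_Task 5 = (2 + 4·5 + 14)/6 = 36/6 = 6; σ²_Task 5 = ((14−2)/6)² = 4.000
te_Task 6 = (10 + 4·11 + 18)/6 = 72/6 = 12; σ²_Task 6 = ((18−10)/6)² = 1.778
te_Task 7 = (2 + 4·6 + 22)/6 = 48/6 = 8; σ²_Task 7 = ((22−2)/6)² = 11.111
te_Task 8 = (13 + 4·14 + 15)/6 = 84/6 = 14; σ²_Task 8 = ((15−13)/6)² = 0.111
te_Task 9 = (1 + 4·3 + 11)/6 = 24/6 = 4; σ²_Task 9 = ((11−1)/6)² = 2.778

Forward pass:
ES_Task 1 = 0; EF_Task 1 = 16
ES_Task 2 = 0; EF_Task 2 = 11
ES_Task 3 = 0; EF_Task 3 = 13
ES_Task 4 = max(EF_Task 1=16, EF_Task 2=11) = 16; EF_Task 4 = 16+2 = 18
ES_Task 5 = 13; EF_Task 5 = 13+6 = 19
ES_Task 6 = 13; EF_Task 6 = 13+12 = 25
ES_Task 7 = 16; EF_Task 7 = 16+8 = 24
ES_Task 8 = 25; EF_Task 8 = 25+14 = 39
ES_Task 9 = max(EF_Task 1=16, EF_Task 4=18, EF_Task 5=19, EF_Task 7=24, EF_Task 8=39) = 39; EF_Task 9 = 39+4 = 43
Expected project duration μ = 43 days. Critical path: Task 3 → Task 6 → Task 8 → Task 9.

Variances on critical path: σ²_Task 3=0.444, σ²_Task 6=1.778, σ²_Task 8=0.111, σ²_Task 9=2.778.
Largest is σ²_Task 9 = 2.778.

Task 9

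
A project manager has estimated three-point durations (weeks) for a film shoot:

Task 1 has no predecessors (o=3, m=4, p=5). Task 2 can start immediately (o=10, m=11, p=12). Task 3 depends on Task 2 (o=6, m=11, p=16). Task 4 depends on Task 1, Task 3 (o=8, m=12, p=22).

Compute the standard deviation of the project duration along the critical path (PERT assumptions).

te_Task 1 = (3 + 4·4 + 5)/6 = 24/6 = 4; σ²_Task 1 = ((5−3)/6)² = 0.111
te_Task 2 = (10 + 4·11 + 12)/6 = 66/6 = 11; σ²_Task 2 = ((12−10)/6)² = 0.111
te_Task 3 = (6 + 4·11 + 16)/6 = 66/6 = 11; σ²_Task 3 = ((16−6)/6)² = 2.778
te_Task 4 = (8 + 4·12 + 22)/6 = 78/6 = 13; σ²_Task 4 = ((22−8)/6)² = 5.444

Forward pass:
ES_Task 1 = 0; EF_Task 1 = 4
ES_Task 2 = 0; EF_Task 2 = 11
ES_Task 3 = 11; EF_Task 3 = 11+11 = 22
ES_Task 4 = max(EF_Task 1=4, EF_Task 3=22) = 22; EF_Task 4 = 22+13 = 35
Expected project duration μ = 35 weeks. Critical path: Task 2 → Task 3 → Task 4.

Variance along critical path = 0.111 + 2.778 + 5.444 = 8.333
σ = √8.333 = 2.887 weeks

2.89 weeks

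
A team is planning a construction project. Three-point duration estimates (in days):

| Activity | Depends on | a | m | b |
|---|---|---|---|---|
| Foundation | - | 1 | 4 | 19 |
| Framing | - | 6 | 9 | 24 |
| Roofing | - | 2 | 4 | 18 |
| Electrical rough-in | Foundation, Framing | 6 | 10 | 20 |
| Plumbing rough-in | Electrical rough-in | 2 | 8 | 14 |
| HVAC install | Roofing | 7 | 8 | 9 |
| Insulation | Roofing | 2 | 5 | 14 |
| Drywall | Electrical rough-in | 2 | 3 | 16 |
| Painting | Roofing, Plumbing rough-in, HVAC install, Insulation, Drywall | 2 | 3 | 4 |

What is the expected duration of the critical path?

te_Foundation = (1 + 4·4 + 19)/6 = 36/6 = 6
te_Framing = (6 + 4·9 + 24)/6 = 66/6 = 11
te_Roofing = (2 + 4·4 + 18)/6 = 36/6 = 6
te_Electrical rough-in = (6 + 4·10 + 20)/6 = 66/6 = 11
te_Plumbing rough-in = (2 + 4·8 + 14)/6 = 48/6 = 8
te_HVAC install = (7 + 4·8 + 9)/6 = 48/6 = 8
te_Insulation = (2 + 4·5 + 14)/6 = 36/6 = 6
te_Drywall = (2 + 4·3 + 16)/6 = 30/6 = 5
te_Painting = (2 + 4·3 + 4)/6 = 18/6 = 3

Forward pass:
ES_Foundation = 0; EF_Foundation = 6
ES_Framing = 0; EF_Framing = 11
ES_Roofing = 0; EF_Roofing = 6
ES_Electrical rough-in = max(EF_Foundation=6, EF_Framing=11) = 11; EF_Electrical rough-in = 11+11 = 22
ES_Plumbing rough-in = 22; EF_Plumbing rough-in = 22+8 = 30
ES_HVAC install = 6; EF_HVAC install = 6+8 = 14
ES_Insulation = 6; EF_Insulation = 6+6 = 12
ES_Drywall = 22; EF_Drywall = 22+5 = 27
ES_Painting = max(EF_Roofing=6, EF_Plumbing rough-in=30, EF_HVAC install=14, EF_Insulation=12, EF_Drywall=27) = 30; EF_Painting = 30+3 = 33
Expected project duration μ = 33 days. Critical path: Framing → Electrical rough-in → Plumbing rough-in → Painting.

33 days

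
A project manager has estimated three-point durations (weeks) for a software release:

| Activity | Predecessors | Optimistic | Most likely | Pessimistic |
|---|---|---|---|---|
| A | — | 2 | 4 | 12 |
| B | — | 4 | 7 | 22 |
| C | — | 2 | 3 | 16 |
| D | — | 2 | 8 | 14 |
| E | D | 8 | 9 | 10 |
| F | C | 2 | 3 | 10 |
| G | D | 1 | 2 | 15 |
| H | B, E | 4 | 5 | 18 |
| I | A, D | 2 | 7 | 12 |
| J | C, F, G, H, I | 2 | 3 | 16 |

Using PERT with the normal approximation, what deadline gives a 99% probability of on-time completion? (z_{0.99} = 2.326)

38.0 weeks

te_A = (2 + 4·4 + 12)/6 = 30/6 = 5; σ²_A = ((12−2)/6)² = 2.778
te_B = (4 + 4·7 + 22)/6 = 54/6 = 9; σ²_B = ((22−4)/6)² = 9.000
te_C = (2 + 4·3 + 16)/6 = 30/6 = 5; σ²_C = ((16−2)/6)² = 5.444
te_D = (2 + 4·8 + 14)/6 = 48/6 = 8; σ²_D = ((14−2)/6)² = 4.000
te_E = (8 + 4·9 + 10)/6 = 54/6 = 9; σ²_E = ((10−8)/6)² = 0.111
te_F = (2 + 4·3 + 10)/6 = 24/6 = 4; σ²_F = ((10−2)/6)² = 1.778
te_G = (1 + 4·2 + 15)/6 = 24/6 = 4; σ²_G = ((15−1)/6)² = 5.444
te_H = (4 + 4·5 + 18)/6 = 42/6 = 7; σ²_H = ((18−4)/6)² = 5.444
te_I = (2 + 4·7 + 12)/6 = 42/6 = 7; σ²_I = ((12−2)/6)² = 2.778
te_J = (2 + 4·3 + 16)/6 = 30/6 = 5; σ²_J = ((16−2)/6)² = 5.444

Forward pass:
ES_A = 0; EF_A = 5
ES_B = 0; EF_B = 9
ES_C = 0; EF_C = 5
ES_D = 0; EF_D = 8
ES_E = 8; EF_E = 8+9 = 17
ES_F = 5; EF_F = 5+4 = 9
ES_G = 8; EF_G = 8+4 = 12
ES_H = max(EF_B=9, EF_E=17) = 17; EF_H = 17+7 = 24
ES_I = max(EF_A=5, EF_D=8) = 8; EF_I = 8+7 = 15
ES_J = max(EF_C=5, EF_F=9, EF_G=12, EF_H=24, EF_I=15) = 24; EF_J = 24+5 = 29
Expected project duration μ = 29 weeks. Critical path: D → E → H → J.

Variance along critical path = 4.000 + 0.111 + 5.444 + 5.444 = 15.000; σ = 3.873 weeks.
D = μ + z·σ = 29 + 2.326·3.873 = 38.0 weeks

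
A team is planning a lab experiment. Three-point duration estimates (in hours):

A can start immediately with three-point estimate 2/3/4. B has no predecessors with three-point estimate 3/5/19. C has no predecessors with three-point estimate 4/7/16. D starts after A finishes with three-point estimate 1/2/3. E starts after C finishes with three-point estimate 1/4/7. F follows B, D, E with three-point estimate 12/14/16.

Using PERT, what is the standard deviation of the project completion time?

2.33 hours

te_A = (2 + 4·3 + 4)/6 = 18/6 = 3; σ²_A = ((4−2)/6)² = 0.111
te_B = (3 + 4·5 + 19)/6 = 42/6 = 7; σ²_B = ((19−3)/6)² = 7.111
te_C = (4 + 4·7 + 16)/6 = 48/6 = 8; σ²_C = ((16−4)/6)² = 4.000
te_D = (1 + 4·2 + 3)/6 = 12/6 = 2; σ²_D = ((3−1)/6)² = 0.111
te_E = (1 + 4·4 + 7)/6 = 24/6 = 4; σ²_E = ((7−1)/6)² = 1.000
te_F = (12 + 4·14 + 16)/6 = 84/6 = 14; σ²_F = ((16−12)/6)² = 0.444

Forward pass:
ES_A = 0; EF_A = 3
ES_B = 0; EF_B = 7
ES_C = 0; EF_C = 8
ES_D = 3; EF_D = 3+2 = 5
ES_E = 8; EF_E = 8+4 = 12
ES_F = max(EF_B=7, EF_D=5, EF_E=12) = 12; EF_F = 12+14 = 26
Expected project duration μ = 26 hours. Critical path: C → E → F.

Variance along critical path = 4.000 + 1.000 + 0.444 = 5.444
σ = √5.444 = 2.333 hours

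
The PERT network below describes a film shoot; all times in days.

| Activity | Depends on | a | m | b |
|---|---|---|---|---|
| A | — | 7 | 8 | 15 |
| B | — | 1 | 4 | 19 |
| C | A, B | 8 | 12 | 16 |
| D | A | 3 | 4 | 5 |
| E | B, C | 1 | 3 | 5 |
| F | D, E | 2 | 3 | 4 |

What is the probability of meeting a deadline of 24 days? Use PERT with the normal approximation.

0.069

te_A = (7 + 4·8 + 15)/6 = 54/6 = 9; σ²_A = ((15−7)/6)² = 1.778
te_B = (1 + 4·4 + 19)/6 = 36/6 = 6; σ²_B = ((19−1)/6)² = 9.000
te_C = (8 + 4·12 + 16)/6 = 72/6 = 12; σ²_C = ((16−8)/6)² = 1.778
te_D = (3 + 4·4 + 5)/6 = 24/6 = 4; σ²_D = ((5−3)/6)² = 0.111
te_E = (1 + 4·3 + 5)/6 = 18/6 = 3; σ²_E = ((5−1)/6)² = 0.444
te_F = (2 + 4·3 + 4)/6 = 18/6 = 3; σ²_F = ((4−2)/6)² = 0.111

Forward pass:
ES_A = 0; EF_A = 9
ES_B = 0; EF_B = 6
ES_C = max(EF_A=9, EF_B=6) = 9; EF_C = 9+12 = 21
ES_D = 9; EF_D = 9+4 = 13
ES_E = max(EF_B=6, EF_C=21) = 21; EF_E = 21+3 = 24
ES_F = max(EF_D=13, EF_E=24) = 24; EF_F = 24+3 = 27
Expected project duration μ = 27 days. Critical path: A → C → E → F.

Variance along critical path = 1.778 + 1.778 + 0.444 + 0.111 = 4.111; σ = √4.111 = 2.028 days.
Z = (24 − 27) / 2.028 = -1.480
P(T ≤ 24) = Φ(-1.480) ≈ 0.069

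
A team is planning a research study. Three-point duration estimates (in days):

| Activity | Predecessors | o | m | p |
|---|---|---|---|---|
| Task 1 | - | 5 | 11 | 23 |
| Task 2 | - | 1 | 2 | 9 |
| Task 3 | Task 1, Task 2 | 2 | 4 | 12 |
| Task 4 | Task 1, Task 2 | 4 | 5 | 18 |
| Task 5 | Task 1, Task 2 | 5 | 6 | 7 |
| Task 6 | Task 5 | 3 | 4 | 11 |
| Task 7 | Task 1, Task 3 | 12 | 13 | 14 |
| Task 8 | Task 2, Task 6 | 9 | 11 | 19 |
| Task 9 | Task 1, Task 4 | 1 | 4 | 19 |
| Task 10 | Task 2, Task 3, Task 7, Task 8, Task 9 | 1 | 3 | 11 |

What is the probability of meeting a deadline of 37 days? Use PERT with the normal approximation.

te_Task 1 = (5 + 4·11 + 23)/6 = 72/6 = 12; σ²_Task 1 = ((23−5)/6)² = 9.000
te_Task 2 = (1 + 4·2 + 9)/6 = 18/6 = 3; σ²_Task 2 = ((9−1)/6)² = 1.778
te_Task 3 = (2 + 4·4 + 12)/6 = 30/6 = 5; σ²_Task 3 = ((12−2)/6)² = 2.778
te_Task 4 = (4 + 4·5 + 18)/6 = 42/6 = 7; σ²_Task 4 = ((18−4)/6)² = 5.444
te_Task 5 = (5 + 4·6 + 7)/6 = 36/6 = 6; σ²_Task 5 = ((7−5)/6)² = 0.111
te_Task 6 = (3 + 4·4 + 11)/6 = 30/6 = 5; σ²_Task 6 = ((11−3)/6)² = 1.778
te_Task 7 = (12 + 4·13 + 14)/6 = 78/6 = 13; σ²_Task 7 = ((14−12)/6)² = 0.111
te_Task 8 = (9 + 4·11 + 19)/6 = 72/6 = 12; σ²_Task 8 = ((19−9)/6)² = 2.778
te_Task 9 = (1 + 4·4 + 19)/6 = 36/6 = 6; σ²_Task 9 = ((19−1)/6)² = 9.000
te_Task 10 = (1 + 4·3 + 11)/6 = 24/6 = 4; σ²_Task 10 = ((11−1)/6)² = 2.778

Forward pass:
ES_Task 1 = 0; EF_Task 1 = 12
ES_Task 2 = 0; EF_Task 2 = 3
ES_Task 3 = max(EF_Task 1=12, EF_Task 2=3) = 12; EF_Task 3 = 12+5 = 17
ES_Task 4 = max(EF_Task 1=12, EF_Task 2=3) = 12; EF_Task 4 = 12+7 = 19
ES_Task 5 = max(EF_Task 1=12, EF_Task 2=3) = 12; EF_Task 5 = 12+6 = 18
ES_Task 6 = 18; EF_Task 6 = 18+5 = 23
ES_Task 7 = max(EF_Task 1=12, EF_Task 3=17) = 17; EF_Task 7 = 17+13 = 30
ES_Task 8 = max(EF_Task 2=3, EF_Task 6=23) = 23; EF_Task 8 = 23+12 = 35
ES_Task 9 = max(EF_Task 1=12, EF_Task 4=19) = 19; EF_Task 9 = 19+6 = 25
ES_Task 10 = max(EF_Task 2=3, EF_Task 3=17, EF_Task 7=30, EF_Task 8=35, EF_Task 9=25) = 35; EF_Task 10 = 35+4 = 39
Expected project duration μ = 39 days. Critical path: Task 1 → Task 5 → Task 6 → Task 8 → Task 10.

Variance along critical path = 9.000 + 0.111 + 1.778 + 2.778 + 2.778 = 16.444; σ = √16.444 = 4.055 days.
Z = (37 − 39) / 4.055 = -0.493
P(T ≤ 37) = Φ(-0.493) ≈ 0.311

0.311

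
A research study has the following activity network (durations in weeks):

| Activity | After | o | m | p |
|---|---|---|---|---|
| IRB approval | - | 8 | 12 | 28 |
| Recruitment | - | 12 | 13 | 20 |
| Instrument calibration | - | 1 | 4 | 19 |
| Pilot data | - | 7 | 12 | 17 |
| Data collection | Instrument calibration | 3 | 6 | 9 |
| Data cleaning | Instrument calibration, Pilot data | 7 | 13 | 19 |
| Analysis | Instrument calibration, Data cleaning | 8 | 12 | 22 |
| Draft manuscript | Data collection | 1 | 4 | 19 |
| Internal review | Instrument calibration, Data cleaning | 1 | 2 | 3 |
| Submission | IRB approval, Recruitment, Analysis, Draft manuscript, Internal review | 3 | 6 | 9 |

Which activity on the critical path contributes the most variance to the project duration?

te_IRB approval = (8 + 4·12 + 28)/6 = 84/6 = 14; σ²_IRB approval = ((28−8)/6)² = 11.111
te_Recruitment = (12 + 4·13 + 20)/6 = 84/6 = 14; σ²_Recruitment = ((20−12)/6)² = 1.778
te_Instrument calibration = (1 + 4·4 + 19)/6 = 36/6 = 6; σ²_Instrument calibration = ((19−1)/6)² = 9.000
te_Pilot data = (7 + 4·12 + 17)/6 = 72/6 = 12; σ²_Pilot data = ((17−7)/6)² = 2.778
te_Data collection = (3 + 4·6 + 9)/6 = 36/6 = 6; σ²_Data collection = ((9−3)/6)² = 1.000
te_Data cleaning = (7 + 4·13 + 19)/6 = 78/6 = 13; σ²_Data cleaning = ((19−7)/6)² = 4.000
te_Analysis = (8 + 4·12 + 22)/6 = 78/6 = 13; σ²_Analysis = ((22−8)/6)² = 5.444
te_Draft manuscript = (1 + 4·4 + 19)/6 = 36/6 = 6; σ²_Draft manuscript = ((19−1)/6)² = 9.000
te_Internal review = (1 + 4·2 + 3)/6 = 12/6 = 2; σ²_Internal review = ((3−1)/6)² = 0.111
te_Submission = (3 + 4·6 + 9)/6 = 36/6 = 6; σ²_Submission = ((9−3)/6)² = 1.000

Forward pass:
ES_IRB approval = 0; EF_IRB approval = 14
ES_Recruitment = 0; EF_Recruitment = 14
ES_Instrument calibration = 0; EF_Instrument calibration = 6
ES_Pilot data = 0; EF_Pilot data = 12
ES_Data collection = 6; EF_Data collection = 6+6 = 12
ES_Data cleaning = max(EF_Instrument calibration=6, EF_Pilot data=12) = 12; EF_Data cleaning = 12+13 = 25
ES_Analysis = max(EF_Instrument calibration=6, EF_Data cleaning=25) = 25; EF_Analysis = 25+13 = 38
ES_Draft manuscript = 12; EF_Draft manuscript = 12+6 = 18
ES_Internal review = max(EF_Instrument calibration=6, EF_Data cleaning=25) = 25; EF_Internal review = 25+2 = 27
ES_Submission = max(EF_IRB approval=14, EF_Recruitment=14, EF_Analysis=38, EF_Draft manuscript=18, EF_Internal review=27) = 38; EF_Submission = 38+6 = 44
Expected project duration μ = 44 weeks. Critical path: Pilot data → Data cleaning → Analysis → Submission.

Variances on critical path: σ²_Pilot data=2.778, σ²_Data cleaning=4.000, σ²_Analysis=5.444, σ²_Submission=1.000.
Largest is σ²_Analysis = 5.444.

Analysis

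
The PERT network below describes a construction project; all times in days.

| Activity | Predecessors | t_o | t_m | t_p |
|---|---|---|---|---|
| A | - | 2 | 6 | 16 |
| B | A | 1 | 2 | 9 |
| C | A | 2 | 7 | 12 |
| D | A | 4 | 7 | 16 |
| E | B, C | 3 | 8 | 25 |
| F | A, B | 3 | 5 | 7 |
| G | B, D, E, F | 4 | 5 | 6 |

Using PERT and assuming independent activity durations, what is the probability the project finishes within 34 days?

0.858

te_A = (2 + 4·6 + 16)/6 = 42/6 = 7; σ²_A = ((16−2)/6)² = 5.444
te_B = (1 + 4·2 + 9)/6 = 18/6 = 3; σ²_B = ((9−1)/6)² = 1.778
te_C = (2 + 4·7 + 12)/6 = 42/6 = 7; σ²_C = ((12−2)/6)² = 2.778
te_D = (4 + 4·7 + 16)/6 = 48/6 = 8; σ²_D = ((16−4)/6)² = 4.000
te_E = (3 + 4·8 + 25)/6 = 60/6 = 10; σ²_E = ((25−3)/6)² = 13.444
te_F = (3 + 4·5 + 7)/6 = 30/6 = 5; σ²_F = ((7−3)/6)² = 0.444
te_G = (4 + 4·5 + 6)/6 = 30/6 = 5; σ²_G = ((6−4)/6)² = 0.111

Forward pass:
ES_A = 0; EF_A = 7
ES_B = 7; EF_B = 7+3 = 10
ES_C = 7; EF_C = 7+7 = 14
ES_D = 7; EF_D = 7+8 = 15
ES_E = max(EF_B=10, EF_C=14) = 14; EF_E = 14+10 = 24
ES_F = max(EF_A=7, EF_B=10) = 10; EF_F = 10+5 = 15
ES_G = max(EF_B=10, EF_D=15, EF_E=24, EF_F=15) = 24; EF_G = 24+5 = 29
Expected project duration μ = 29 days. Critical path: A → C → E → G.

Variance along critical path = 5.444 + 2.778 + 13.444 + 0.111 = 21.778; σ = √21.778 = 4.667 days.
Z = (34 − 29) / 4.667 = 1.071
P(T ≤ 34) = Φ(1.071) ≈ 0.858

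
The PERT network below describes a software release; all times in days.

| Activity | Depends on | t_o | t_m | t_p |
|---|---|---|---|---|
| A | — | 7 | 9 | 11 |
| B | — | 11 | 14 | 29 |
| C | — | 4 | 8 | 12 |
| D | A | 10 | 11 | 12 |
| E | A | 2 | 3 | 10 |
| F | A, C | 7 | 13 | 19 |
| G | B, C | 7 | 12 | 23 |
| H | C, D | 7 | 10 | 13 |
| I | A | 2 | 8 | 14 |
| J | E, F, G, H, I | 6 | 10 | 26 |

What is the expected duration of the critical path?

42 days

te_A = (7 + 4·9 + 11)/6 = 54/6 = 9
te_B = (11 + 4·14 + 29)/6 = 96/6 = 16
te_C = (4 + 4·8 + 12)/6 = 48/6 = 8
te_D = (10 + 4·11 + 12)/6 = 66/6 = 11
te_E = (2 + 4·3 + 10)/6 = 24/6 = 4
te_F = (7 + 4·13 + 19)/6 = 78/6 = 13
te_G = (7 + 4·12 + 23)/6 = 78/6 = 13
te_H = (7 + 4·10 + 13)/6 = 60/6 = 10
te_I = (2 + 4·8 + 14)/6 = 48/6 = 8
te_J = (6 + 4·10 + 26)/6 = 72/6 = 12

Forward pass:
ES_A = 0; EF_A = 9
ES_B = 0; EF_B = 16
ES_C = 0; EF_C = 8
ES_D = 9; EF_D = 9+11 = 20
ES_E = 9; EF_E = 9+4 = 13
ES_F = max(EF_A=9, EF_C=8) = 9; EF_F = 9+13 = 22
ES_G = max(EF_B=16, EF_C=8) = 16; EF_G = 16+13 = 29
ES_H = max(EF_C=8, EF_D=20) = 20; EF_H = 20+10 = 30
ES_I = 9; EF_I = 9+8 = 17
ES_J = max(EF_E=13, EF_F=22, EF_G=29, EF_H=30, EF_I=17) = 30; EF_J = 30+12 = 42
Expected project duration μ = 42 days. Critical path: A → D → H → J.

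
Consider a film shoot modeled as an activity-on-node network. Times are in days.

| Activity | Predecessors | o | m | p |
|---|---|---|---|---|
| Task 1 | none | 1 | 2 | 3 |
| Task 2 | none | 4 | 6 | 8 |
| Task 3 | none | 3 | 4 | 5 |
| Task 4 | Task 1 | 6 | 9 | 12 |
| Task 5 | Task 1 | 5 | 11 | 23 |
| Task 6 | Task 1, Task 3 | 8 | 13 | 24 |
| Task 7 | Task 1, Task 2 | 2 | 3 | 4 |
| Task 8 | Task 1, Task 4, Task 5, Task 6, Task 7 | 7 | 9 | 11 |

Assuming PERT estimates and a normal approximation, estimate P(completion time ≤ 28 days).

te_Task 1 = (1 + 4·2 + 3)/6 = 12/6 = 2; σ²_Task 1 = ((3−1)/6)² = 0.111
te_Task 2 = (4 + 4·6 + 8)/6 = 36/6 = 6; σ²_Task 2 = ((8−4)/6)² = 0.444
te_Task 3 = (3 + 4·4 + 5)/6 = 24/6 = 4; σ²_Task 3 = ((5−3)/6)² = 0.111
te_Task 4 = (6 + 4·9 + 12)/6 = 54/6 = 9; σ²_Task 4 = ((12−6)/6)² = 1.000
te_Task 5 = (5 + 4·11 + 23)/6 = 72/6 = 12; σ²_Task 5 = ((23−5)/6)² = 9.000
te_Task 6 = (8 + 4·13 + 24)/6 = 84/6 = 14; σ²_Task 6 = ((24−8)/6)² = 7.111
te_Task 7 = (2 + 4·3 + 4)/6 = 18/6 = 3; σ²_Task 7 = ((4−2)/6)² = 0.111
te_Task 8 = (7 + 4·9 + 11)/6 = 54/6 = 9; σ²_Task 8 = ((11−7)/6)² = 0.444

Forward pass:
ES_Task 1 = 0; EF_Task 1 = 2
ES_Task 2 = 0; EF_Task 2 = 6
ES_Task 3 = 0; EF_Task 3 = 4
ES_Task 4 = 2; EF_Task 4 = 2+9 = 11
ES_Task 5 = 2; EF_Task 5 = 2+12 = 14
ES_Task 6 = max(EF_Task 1=2, EF_Task 3=4) = 4; EF_Task 6 = 4+14 = 18
ES_Task 7 = max(EF_Task 1=2, EF_Task 2=6) = 6; EF_Task 7 = 6+3 = 9
ES_Task 8 = max(EF_Task 1=2, EF_Task 4=11, EF_Task 5=14, EF_Task 6=18, EF_Task 7=9) = 18; EF_Task 8 = 18+9 = 27
Expected project duration μ = 27 days. Critical path: Task 3 → Task 6 → Task 8.

Variance along critical path = 0.111 + 7.111 + 0.444 = 7.667; σ = √7.667 = 2.769 days.
Z = (28 − 27) / 2.769 = 0.361
P(T ≤ 28) = Φ(0.361) ≈ 0.641

0.641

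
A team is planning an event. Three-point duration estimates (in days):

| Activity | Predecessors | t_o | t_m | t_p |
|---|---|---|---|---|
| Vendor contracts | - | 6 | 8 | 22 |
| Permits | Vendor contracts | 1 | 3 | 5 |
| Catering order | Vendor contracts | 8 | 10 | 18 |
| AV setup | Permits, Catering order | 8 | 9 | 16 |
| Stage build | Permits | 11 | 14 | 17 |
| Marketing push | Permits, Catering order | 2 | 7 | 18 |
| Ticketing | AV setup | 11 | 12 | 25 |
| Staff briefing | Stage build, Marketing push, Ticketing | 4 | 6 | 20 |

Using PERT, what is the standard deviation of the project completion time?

te_Vendor contracts = (6 + 4·8 + 22)/6 = 60/6 = 10; σ²_Vendor contracts = ((22−6)/6)² = 7.111
te_Permits = (1 + 4·3 + 5)/6 = 18/6 = 3; σ²_Permits = ((5−1)/6)² = 0.444
te_Catering order = (8 + 4·10 + 18)/6 = 66/6 = 11; σ²_Catering order = ((18−8)/6)² = 2.778
te_AV setup = (8 + 4·9 + 16)/6 = 60/6 = 10; σ²_AV setup = ((16−8)/6)² = 1.778
te_Stage build = (11 + 4·14 + 17)/6 = 84/6 = 14; σ²_Stage build = ((17−11)/6)² = 1.000
te_Marketing push = (2 + 4·7 + 18)/6 = 48/6 = 8; σ²_Marketing push = ((18−2)/6)² = 7.111
te_Ticketing = (11 + 4·12 + 25)/6 = 84/6 = 14; σ²_Ticketing = ((25−11)/6)² = 5.444
te_Staff briefing = (4 + 4·6 + 20)/6 = 48/6 = 8; σ²_Staff briefing = ((20−4)/6)² = 7.111

Forward pass:
ES_Vendor contracts = 0; EF_Vendor contracts = 10
ES_Permits = 10; EF_Permits = 10+3 = 13
ES_Catering order = 10; EF_Catering order = 10+11 = 21
ES_AV setup = max(EF_Permits=13, EF_Catering order=21) = 21; EF_AV setup = 21+10 = 31
ES_Stage build = 13; EF_Stage build = 13+14 = 27
ES_Marketing push = max(EF_Permits=13, EF_Catering order=21) = 21; EF_Marketing push = 21+8 = 29
ES_Ticketing = 31; EF_Ticketing = 31+14 = 45
ES_Staff briefing = max(EF_Stage build=27, EF_Marketing push=29, EF_Ticketing=45) = 45; EF_Staff briefing = 45+8 = 53
Expected project duration μ = 53 days. Critical path: Vendor contracts → Catering order → AV setup → Ticketing → Staff briefing.

Variance along critical path = 7.111 + 2.778 + 1.778 + 5.444 + 7.111 = 24.222
σ = √24.222 = 4.922 days

4.92 days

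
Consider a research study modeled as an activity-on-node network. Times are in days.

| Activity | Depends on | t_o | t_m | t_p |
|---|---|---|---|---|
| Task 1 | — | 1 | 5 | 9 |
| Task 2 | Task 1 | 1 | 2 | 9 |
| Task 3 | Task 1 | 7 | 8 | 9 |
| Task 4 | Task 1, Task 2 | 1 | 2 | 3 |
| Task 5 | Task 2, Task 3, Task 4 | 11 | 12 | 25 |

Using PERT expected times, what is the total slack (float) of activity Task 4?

te_Task 1 = (1 + 4·5 + 9)/6 = 30/6 = 5
te_Task 2 = (1 + 4·2 + 9)/6 = 18/6 = 3
te_Task 3 = (7 + 4·8 + 9)/6 = 48/6 = 8
te_Task 4 = (1 + 4·2 + 3)/6 = 12/6 = 2
te_Task 5 = (11 + 4·12 + 25)/6 = 84/6 = 14

Forward pass:
ES_Task 1 = 0; EF_Task 1 = 5
ES_Task 2 = 5; EF_Task 2 = 5+3 = 8
ES_Task 3 = 5; EF_Task 3 = 5+8 = 13
ES_Task 4 = max(EF_Task 1=5, EF_Task 2=8) = 8; EF_Task 4 = 8+2 = 10
ES_Task 5 = max(EF_Task 2=8, EF_Task 3=13, EF_Task 4=10) = 13; EF_Task 5 = 13+14 = 27
Expected project duration μ = 27 days. Critical path: Task 1 → Task 3 → Task 5.

Backward pass:
LF_Task 5 = 27; LS_Task 5 = 27−14 = 13
LF_Task 4 = LS_Task 5 = 13; LS_Task 4 = 13−2 = 11
LF_Task 3 = LS_Task 5 = 13; LS_Task 3 = 13−8 = 5
LF_Task 2 = min(LS_Task 4=11, LS_Task 5=13) = 11; LS_Task 2 = 11−3 = 8
LF_Task 1 = min(LS_Task 2=8, LS_Task 3=5, LS_Task 4=11) = 5; LS_Task 1 = 5−5 = 0
Slack_Task 4 = LS_Task 4 − ES_Task 4 = 11 − 8 = 3

3 days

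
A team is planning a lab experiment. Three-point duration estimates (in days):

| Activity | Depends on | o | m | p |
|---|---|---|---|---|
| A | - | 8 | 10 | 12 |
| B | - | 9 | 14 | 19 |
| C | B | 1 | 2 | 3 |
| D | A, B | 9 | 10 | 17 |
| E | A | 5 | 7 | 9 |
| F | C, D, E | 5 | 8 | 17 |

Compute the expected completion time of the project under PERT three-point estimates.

34 days

te_A = (8 + 4·10 + 12)/6 = 60/6 = 10
te_B = (9 + 4·14 + 19)/6 = 84/6 = 14
te_C = (1 + 4·2 + 3)/6 = 12/6 = 2
te_D = (9 + 4·10 + 17)/6 = 66/6 = 11
te_E = (5 + 4·7 + 9)/6 = 42/6 = 7
te_F = (5 + 4·8 + 17)/6 = 54/6 = 9

Forward pass:
ES_A = 0; EF_A = 10
ES_B = 0; EF_B = 14
ES_C = 14; EF_C = 14+2 = 16
ES_D = max(EF_A=10, EF_B=14) = 14; EF_D = 14+11 = 25
ES_E = 10; EF_E = 10+7 = 17
ES_F = max(EF_C=16, EF_D=25, EF_E=17) = 25; EF_F = 25+9 = 34
Expected project duration μ = 34 days. Critical path: B → D → F.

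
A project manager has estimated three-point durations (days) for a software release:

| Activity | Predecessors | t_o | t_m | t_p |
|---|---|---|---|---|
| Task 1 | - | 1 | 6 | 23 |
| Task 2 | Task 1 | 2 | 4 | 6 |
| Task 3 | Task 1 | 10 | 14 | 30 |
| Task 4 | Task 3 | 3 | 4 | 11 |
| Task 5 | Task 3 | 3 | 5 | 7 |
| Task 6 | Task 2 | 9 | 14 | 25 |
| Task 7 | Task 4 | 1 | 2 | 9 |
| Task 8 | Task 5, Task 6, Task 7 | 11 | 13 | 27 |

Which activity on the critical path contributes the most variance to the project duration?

Task 1

te_Task 1 = (1 + 4·6 + 23)/6 = 48/6 = 8; σ²_Task 1 = ((23−1)/6)² = 13.444
te_Task 2 = (2 + 4·4 + 6)/6 = 24/6 = 4; σ²_Task 2 = ((6−2)/6)² = 0.444
te_Task 3 = (10 + 4·14 + 30)/6 = 96/6 = 16; σ²_Task 3 = ((30−10)/6)² = 11.111
te_Task 4 = (3 + 4·4 + 11)/6 = 30/6 = 5; σ²_Task 4 = ((11−3)/6)² = 1.778
te_Task 5 = (3 + 4·5 + 7)/6 = 30/6 = 5; σ²_Task 5 = ((7−3)/6)² = 0.444
te_Task 6 = (9 + 4·14 + 25)/6 = 90/6 = 15; σ²_Task 6 = ((25−9)/6)² = 7.111
te_Task 7 = (1 + 4·2 + 9)/6 = 18/6 = 3; σ²_Task 7 = ((9−1)/6)² = 1.778
te_Task 8 = (11 + 4·13 + 27)/6 = 90/6 = 15; σ²_Task 8 = ((27−11)/6)² = 7.111

Forward pass:
ES_Task 1 = 0; EF_Task 1 = 8
ES_Task 2 = 8; EF_Task 2 = 8+4 = 12
ES_Task 3 = 8; EF_Task 3 = 8+16 = 24
ES_Task 4 = 24; EF_Task 4 = 24+5 = 29
ES_Task 5 = 24; EF_Task 5 = 24+5 = 29
ES_Task 6 = 12; EF_Task 6 = 12+15 = 27
ES_Task 7 = 29; EF_Task 7 = 29+3 = 32
ES_Task 8 = max(EF_Task 5=29, EF_Task 6=27, EF_Task 7=32) = 32; EF_Task 8 = 32+15 = 47
Expected project duration μ = 47 days. Critical path: Task 1 → Task 3 → Task 4 → Task 7 → Task 8.

Variances on critical path: σ²_Task 1=13.444, σ²_Task 3=11.111, σ²_Task 4=1.778, σ²_Task 7=1.778, σ²_Task 8=7.111.
Largest is σ²_Task 1 = 13.444.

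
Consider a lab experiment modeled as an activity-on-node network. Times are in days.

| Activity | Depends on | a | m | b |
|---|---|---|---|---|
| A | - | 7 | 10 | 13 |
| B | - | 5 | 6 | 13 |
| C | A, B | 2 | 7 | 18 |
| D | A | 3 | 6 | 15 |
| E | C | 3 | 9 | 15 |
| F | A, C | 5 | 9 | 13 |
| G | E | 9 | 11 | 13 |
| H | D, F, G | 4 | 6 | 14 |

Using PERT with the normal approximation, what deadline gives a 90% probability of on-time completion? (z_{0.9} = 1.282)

te_A = (7 + 4·10 + 13)/6 = 60/6 = 10; σ²_A = ((13−7)/6)² = 1.000
te_B = (5 + 4·6 + 13)/6 = 42/6 = 7; σ²_B = ((13−5)/6)² = 1.778
te_C = (2 + 4·7 + 18)/6 = 48/6 = 8; σ²_C = ((18−2)/6)² = 7.111
te_D = (3 + 4·6 + 15)/6 = 42/6 = 7; σ²_D = ((15−3)/6)² = 4.000
te_E = (3 + 4·9 + 15)/6 = 54/6 = 9; σ²_E = ((15−3)/6)² = 4.000
te_F = (5 + 4·9 + 13)/6 = 54/6 = 9; σ²_F = ((13−5)/6)² = 1.778
te_G = (9 + 4·11 + 13)/6 = 66/6 = 11; σ²_G = ((13−9)/6)² = 0.444
te_H = (4 + 4·6 + 14)/6 = 42/6 = 7; σ²_H = ((14−4)/6)² = 2.778

Forward pass:
ES_A = 0; EF_A = 10
ES_B = 0; EF_B = 7
ES_C = max(EF_A=10, EF_B=7) = 10; EF_C = 10+8 = 18
ES_D = 10; EF_D = 10+7 = 17
ES_E = 18; EF_E = 18+9 = 27
ES_F = max(EF_A=10, EF_C=18) = 18; EF_F = 18+9 = 27
ES_G = 27; EF_G = 27+11 = 38
ES_H = max(EF_D=17, EF_F=27, EF_G=38) = 38; EF_H = 38+7 = 45
Expected project duration μ = 45 days. Critical path: A → C → E → G → H.

Variance along critical path = 1.000 + 7.111 + 4.000 + 0.444 + 2.778 = 15.333; σ = 3.916 days.
D = μ + z·σ = 45 + 1.282·3.916 = 50.0 days

50.0 days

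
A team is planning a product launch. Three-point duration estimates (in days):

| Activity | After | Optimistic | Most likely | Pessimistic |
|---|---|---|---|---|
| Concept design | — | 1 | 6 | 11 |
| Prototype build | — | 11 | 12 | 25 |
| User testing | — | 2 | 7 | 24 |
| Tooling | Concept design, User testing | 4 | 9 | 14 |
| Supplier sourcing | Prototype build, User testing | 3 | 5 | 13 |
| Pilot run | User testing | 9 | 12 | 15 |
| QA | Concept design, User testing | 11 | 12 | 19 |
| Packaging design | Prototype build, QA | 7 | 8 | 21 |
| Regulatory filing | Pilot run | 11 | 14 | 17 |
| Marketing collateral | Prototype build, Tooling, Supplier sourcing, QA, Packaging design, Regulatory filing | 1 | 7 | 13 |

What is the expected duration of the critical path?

42 days

te_Concept design = (1 + 4·6 + 11)/6 = 36/6 = 6
te_Prototype build = (11 + 4·12 + 25)/6 = 84/6 = 14
te_User testing = (2 + 4·7 + 24)/6 = 54/6 = 9
te_Tooling = (4 + 4·9 + 14)/6 = 54/6 = 9
te_Supplier sourcing = (3 + 4·5 + 13)/6 = 36/6 = 6
te_Pilot run = (9 + 4·12 + 15)/6 = 72/6 = 12
te_QA = (11 + 4·12 + 19)/6 = 78/6 = 13
te_Packaging design = (7 + 4·8 + 21)/6 = 60/6 = 10
te_Regulatory filing = (11 + 4·14 + 17)/6 = 84/6 = 14
te_Marketing collateral = (1 + 4·7 + 13)/6 = 42/6 = 7

Forward pass:
ES_Concept design = 0; EF_Concept design = 6
ES_Prototype build = 0; EF_Prototype build = 14
ES_User testing = 0; EF_User testing = 9
ES_Tooling = max(EF_Concept design=6, EF_User testing=9) = 9; EF_Tooling = 9+9 = 18
ES_Supplier sourcing = max(EF_Prototype build=14, EF_User testing=9) = 14; EF_Supplier sourcing = 14+6 = 20
ES_Pilot run = 9; EF_Pilot run = 9+12 = 21
ES_QA = max(EF_Concept design=6, EF_User testing=9) = 9; EF_QA = 9+13 = 22
ES_Packaging design = max(EF_Prototype build=14, EF_QA=22) = 22; EF_Packaging design = 22+10 = 32
ES_Regulatory filing = 21; EF_Regulatory filing = 21+14 = 35
ES_Marketing collateral = max(EF_Prototype build=14, EF_Tooling=18, EF_Supplier sourcing=20, EF_QA=22, EF_Packaging design=32, EF_Regulatory filing=35) = 35; EF_Marketing collateral = 35+7 = 42
Expected project duration μ = 42 days. Critical path: User testing → Pilot run → Regulatory filing → Marketing collateral.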